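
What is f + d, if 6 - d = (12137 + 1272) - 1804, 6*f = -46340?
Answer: -57967/3 ≈ -19322.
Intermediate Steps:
f = -23170/3 (f = (1/6)*(-46340) = -23170/3 ≈ -7723.3)
d = -11599 (d = 6 - ((12137 + 1272) - 1804) = 6 - (13409 - 1804) = 6 - 1*11605 = 6 - 11605 = -11599)
f + d = -23170/3 - 11599 = -57967/3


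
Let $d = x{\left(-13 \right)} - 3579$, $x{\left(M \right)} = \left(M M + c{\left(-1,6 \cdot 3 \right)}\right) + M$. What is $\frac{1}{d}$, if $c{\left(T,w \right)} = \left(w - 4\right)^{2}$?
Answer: $- \frac{1}{3227} \approx -0.00030989$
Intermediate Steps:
$c{\left(T,w \right)} = \left(-4 + w\right)^{2}$
$x{\left(M \right)} = 196 + M + M^{2}$ ($x{\left(M \right)} = \left(M M + \left(-4 + 6 \cdot 3\right)^{2}\right) + M = \left(M^{2} + \left(-4 + 18\right)^{2}\right) + M = \left(M^{2} + 14^{2}\right) + M = \left(M^{2} + 196\right) + M = \left(196 + M^{2}\right) + M = 196 + M + M^{2}$)
$d = -3227$ ($d = \left(196 - 13 + \left(-13\right)^{2}\right) - 3579 = \left(196 - 13 + 169\right) - 3579 = 352 - 3579 = -3227$)
$\frac{1}{d} = \frac{1}{-3227} = - \frac{1}{3227}$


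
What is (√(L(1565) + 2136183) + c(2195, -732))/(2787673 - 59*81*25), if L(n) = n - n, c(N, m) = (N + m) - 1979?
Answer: -258/1334099 + √2136183/2668198 ≈ 0.00035438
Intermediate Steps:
c(N, m) = -1979 + N + m
L(n) = 0
(√(L(1565) + 2136183) + c(2195, -732))/(2787673 - 59*81*25) = (√(0 + 2136183) + (-1979 + 2195 - 732))/(2787673 - 59*81*25) = (√2136183 - 516)/(2787673 - 4779*25) = (-516 + √2136183)/(2787673 - 119475) = (-516 + √2136183)/2668198 = (-516 + √2136183)*(1/2668198) = -258/1334099 + √2136183/2668198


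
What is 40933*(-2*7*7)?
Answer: -4011434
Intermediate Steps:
40933*(-2*7*7) = 40933*(-14*7) = 40933*(-98) = -4011434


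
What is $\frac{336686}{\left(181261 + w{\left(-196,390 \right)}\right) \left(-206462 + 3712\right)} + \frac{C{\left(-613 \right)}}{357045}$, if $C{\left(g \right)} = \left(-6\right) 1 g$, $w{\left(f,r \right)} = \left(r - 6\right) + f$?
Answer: $\frac{4506297941921}{437841721702125} \approx 0.010292$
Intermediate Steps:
$w{\left(f,r \right)} = -6 + f + r$ ($w{\left(f,r \right)} = \left(-6 + r\right) + f = -6 + f + r$)
$C{\left(g \right)} = - 6 g$
$\frac{336686}{\left(181261 + w{\left(-196,390 \right)}\right) \left(-206462 + 3712\right)} + \frac{C{\left(-613 \right)}}{357045} = \frac{336686}{\left(181261 - -188\right) \left(-206462 + 3712\right)} + \frac{\left(-6\right) \left(-613\right)}{357045} = \frac{336686}{\left(181261 + 188\right) \left(-202750\right)} + 3678 \cdot \frac{1}{357045} = \frac{336686}{181449 \left(-202750\right)} + \frac{1226}{119015} = \frac{336686}{-36788784750} + \frac{1226}{119015} = 336686 \left(- \frac{1}{36788784750}\right) + \frac{1226}{119015} = - \frac{168343}{18394392375} + \frac{1226}{119015} = \frac{4506297941921}{437841721702125}$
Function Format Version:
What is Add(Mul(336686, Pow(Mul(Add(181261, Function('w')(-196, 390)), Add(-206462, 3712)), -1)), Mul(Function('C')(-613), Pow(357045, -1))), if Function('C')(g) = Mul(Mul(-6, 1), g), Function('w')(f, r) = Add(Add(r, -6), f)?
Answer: Rational(4506297941921, 437841721702125) ≈ 0.010292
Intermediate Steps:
Function('w')(f, r) = Add(-6, f, r) (Function('w')(f, r) = Add(Add(-6, r), f) = Add(-6, f, r))
Function('C')(g) = Mul(-6, g)
Add(Mul(336686, Pow(Mul(Add(181261, Function('w')(-196, 390)), Add(-206462, 3712)), -1)), Mul(Function('C')(-613), Pow(357045, -1))) = Add(Mul(336686, Pow(Mul(Add(181261, Add(-6, -196, 390)), Add(-206462, 3712)), -1)), Mul(Mul(-6, -613), Pow(357045, -1))) = Add(Mul(336686, Pow(Mul(Add(181261, 188), -202750), -1)), Mul(3678, Rational(1, 357045))) = Add(Mul(336686, Pow(Mul(181449, -202750), -1)), Rational(1226, 119015)) = Add(Mul(336686, Pow(-36788784750, -1)), Rational(1226, 119015)) = Add(Mul(336686, Rational(-1, 36788784750)), Rational(1226, 119015)) = Add(Rational(-168343, 18394392375), Rational(1226, 119015)) = Rational(4506297941921, 437841721702125)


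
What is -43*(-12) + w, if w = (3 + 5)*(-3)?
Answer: 492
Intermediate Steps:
w = -24 (w = 8*(-3) = -24)
-43*(-12) + w = -43*(-12) - 24 = 516 - 24 = 492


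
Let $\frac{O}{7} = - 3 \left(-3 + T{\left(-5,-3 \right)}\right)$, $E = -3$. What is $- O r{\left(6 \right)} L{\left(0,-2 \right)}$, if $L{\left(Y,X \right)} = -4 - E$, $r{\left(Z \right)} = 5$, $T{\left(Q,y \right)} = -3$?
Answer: $630$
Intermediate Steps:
$L{\left(Y,X \right)} = -1$ ($L{\left(Y,X \right)} = -4 - -3 = -4 + 3 = -1$)
$O = 126$ ($O = 7 \left(- 3 \left(-3 - 3\right)\right) = 7 \left(\left(-3\right) \left(-6\right)\right) = 7 \cdot 18 = 126$)
$- O r{\left(6 \right)} L{\left(0,-2 \right)} = - 126 \cdot 5 \left(-1\right) = - 630 \left(-1\right) = \left(-1\right) \left(-630\right) = 630$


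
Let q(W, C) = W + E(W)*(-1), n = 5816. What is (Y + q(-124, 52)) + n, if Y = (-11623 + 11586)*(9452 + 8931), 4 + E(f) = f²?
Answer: -689851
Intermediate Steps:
E(f) = -4 + f²
Y = -680171 (Y = -37*18383 = -680171)
q(W, C) = 4 + W - W² (q(W, C) = W + (-4 + W²)*(-1) = W + (4 - W²) = 4 + W - W²)
(Y + q(-124, 52)) + n = (-680171 + (4 - 124 - 1*(-124)²)) + 5816 = (-680171 + (4 - 124 - 1*15376)) + 5816 = (-680171 + (4 - 124 - 15376)) + 5816 = (-680171 - 15496) + 5816 = -695667 + 5816 = -689851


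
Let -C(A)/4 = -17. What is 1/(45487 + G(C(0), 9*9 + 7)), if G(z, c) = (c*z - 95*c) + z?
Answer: 1/43179 ≈ 2.3159e-5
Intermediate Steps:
C(A) = 68 (C(A) = -4*(-17) = 68)
G(z, c) = z - 95*c + c*z (G(z, c) = (-95*c + c*z) + z = z - 95*c + c*z)
1/(45487 + G(C(0), 9*9 + 7)) = 1/(45487 + (68 - 95*(9*9 + 7) + (9*9 + 7)*68)) = 1/(45487 + (68 - 95*(81 + 7) + (81 + 7)*68)) = 1/(45487 + (68 - 95*88 + 88*68)) = 1/(45487 + (68 - 8360 + 5984)) = 1/(45487 - 2308) = 1/43179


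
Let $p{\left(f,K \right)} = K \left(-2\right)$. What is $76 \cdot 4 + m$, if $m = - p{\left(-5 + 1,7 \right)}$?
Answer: $318$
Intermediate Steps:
$p{\left(f,K \right)} = - 2 K$
$m = 14$ ($m = - \left(-2\right) 7 = \left(-1\right) \left(-14\right) = 14$)
$76 \cdot 4 + m = 76 \cdot 4 + 14 = 304 + 14 = 318$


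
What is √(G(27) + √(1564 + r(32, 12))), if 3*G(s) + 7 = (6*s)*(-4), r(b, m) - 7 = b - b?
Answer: √(-1965 + 9*√1571)/3 ≈ 13.368*I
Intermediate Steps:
r(b, m) = 7 (r(b, m) = 7 + (b - b) = 7 + 0 = 7)
G(s) = -7/3 - 8*s (G(s) = -7/3 + ((6*s)*(-4))/3 = -7/3 + (-24*s)/3 = -7/3 - 8*s)
√(G(27) + √(1564 + r(32, 12))) = √((-7/3 - 8*27) + √(1564 + 7)) = √((-7/3 - 216) + √1571) = √(-655/3 + √1571)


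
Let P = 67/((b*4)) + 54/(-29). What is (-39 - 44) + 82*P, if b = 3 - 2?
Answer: 65993/58 ≈ 1137.8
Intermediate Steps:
b = 1
P = 1727/116 (P = 67/((1*4)) + 54/(-29) = 67/4 + 54*(-1/29) = 67*(1/4) - 54/29 = 67/4 - 54/29 = 1727/116 ≈ 14.888)
(-39 - 44) + 82*P = (-39 - 44) + 82*(1727/116) = -83 + 70807/58 = 65993/58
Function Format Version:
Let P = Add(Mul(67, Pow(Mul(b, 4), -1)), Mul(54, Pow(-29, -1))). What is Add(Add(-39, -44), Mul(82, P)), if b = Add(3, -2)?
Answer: Rational(65993, 58) ≈ 1137.8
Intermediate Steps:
b = 1
P = Rational(1727, 116) (P = Add(Mul(67, Pow(Mul(1, 4), -1)), Mul(54, Pow(-29, -1))) = Add(Mul(67, Pow(4, -1)), Mul(54, Rational(-1, 29))) = Add(Mul(67, Rational(1, 4)), Rational(-54, 29)) = Add(Rational(67, 4), Rational(-54, 29)) = Rational(1727, 116) ≈ 14.888)
Add(Add(-39, -44), Mul(82, P)) = Add(Add(-39, -44), Mul(82, Rational(1727, 116))) = Add(-83, Rational(70807, 58)) = Rational(65993, 58)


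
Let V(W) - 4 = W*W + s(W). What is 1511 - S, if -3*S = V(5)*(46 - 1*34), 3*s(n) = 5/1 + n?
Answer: 4921/3 ≈ 1640.3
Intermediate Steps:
s(n) = 5/3 + n/3 (s(n) = (5/1 + n)/3 = (5*1 + n)/3 = (5 + n)/3 = 5/3 + n/3)
V(W) = 17/3 + W**2 + W/3 (V(W) = 4 + (W*W + (5/3 + W/3)) = 4 + (W**2 + (5/3 + W/3)) = 4 + (5/3 + W**2 + W/3) = 17/3 + W**2 + W/3)
S = -388/3 (S = -(17/3 + 5**2 + (1/3)*5)*(46 - 1*34)/3 = -(17/3 + 25 + 5/3)*(46 - 34)/3 = -97*12/9 = -1/3*388 = -388/3 ≈ -129.33)
1511 - S = 1511 - 1*(-388/3) = 1511 + 388/3 = 4921/3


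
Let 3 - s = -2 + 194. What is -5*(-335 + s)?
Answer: 2620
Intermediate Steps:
s = -189 (s = 3 - (-2 + 194) = 3 - 1*192 = 3 - 192 = -189)
-5*(-335 + s) = -5*(-335 - 189) = -5*(-524) = 2620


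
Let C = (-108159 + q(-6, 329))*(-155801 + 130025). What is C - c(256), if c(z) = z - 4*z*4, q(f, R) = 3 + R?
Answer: 2779352592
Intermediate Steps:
c(z) = -15*z (c(z) = z - 16*z = -15*z)
C = 2779348752 (C = (-108159 + (3 + 329))*(-155801 + 130025) = (-108159 + 332)*(-25776) = -107827*(-25776) = 2779348752)
C - c(256) = 2779348752 - (-15)*256 = 2779348752 - 1*(-3840) = 2779348752 + 3840 = 2779352592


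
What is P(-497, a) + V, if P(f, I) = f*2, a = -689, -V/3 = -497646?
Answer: 1491944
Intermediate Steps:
V = 1492938 (V = -3*(-497646) = 1492938)
P(f, I) = 2*f
P(-497, a) + V = 2*(-497) + 1492938 = -994 + 1492938 = 1491944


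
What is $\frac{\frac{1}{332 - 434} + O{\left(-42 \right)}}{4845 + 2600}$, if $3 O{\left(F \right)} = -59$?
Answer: $- \frac{669}{253130} \approx -0.0026429$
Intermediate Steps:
$O{\left(F \right)} = - \frac{59}{3}$ ($O{\left(F \right)} = \frac{1}{3} \left(-59\right) = - \frac{59}{3}$)
$\frac{\frac{1}{332 - 434} + O{\left(-42 \right)}}{4845 + 2600} = \frac{\frac{1}{332 - 434} - \frac{59}{3}}{4845 + 2600} = \frac{\frac{1}{-102} - \frac{59}{3}}{7445} = \left(- \frac{1}{102} - \frac{59}{3}\right) \frac{1}{7445} = \left(- \frac{669}{34}\right) \frac{1}{7445} = - \frac{669}{253130}$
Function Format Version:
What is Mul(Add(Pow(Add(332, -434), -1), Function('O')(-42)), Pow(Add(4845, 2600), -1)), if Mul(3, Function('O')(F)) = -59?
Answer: Rational(-669, 253130) ≈ -0.0026429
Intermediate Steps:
Function('O')(F) = Rational(-59, 3) (Function('O')(F) = Mul(Rational(1, 3), -59) = Rational(-59, 3))
Mul(Add(Pow(Add(332, -434), -1), Function('O')(-42)), Pow(Add(4845, 2600), -1)) = Mul(Add(Pow(Add(332, -434), -1), Rational(-59, 3)), Pow(Add(4845, 2600), -1)) = Mul(Add(Pow(-102, -1), Rational(-59, 3)), Pow(7445, -1)) = Mul(Add(Rational(-1, 102), Rational(-59, 3)), Rational(1, 7445)) = Mul(Rational(-669, 34), Rational(1, 7445)) = Rational(-669, 253130)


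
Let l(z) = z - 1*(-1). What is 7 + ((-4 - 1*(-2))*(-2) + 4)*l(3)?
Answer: 39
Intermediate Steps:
l(z) = 1 + z (l(z) = z + 1 = 1 + z)
7 + ((-4 - 1*(-2))*(-2) + 4)*l(3) = 7 + ((-4 - 1*(-2))*(-2) + 4)*(1 + 3) = 7 + ((-4 + 2)*(-2) + 4)*4 = 7 + (-2*(-2) + 4)*4 = 7 + (4 + 4)*4 = 7 + 8*4 = 7 + 32 = 39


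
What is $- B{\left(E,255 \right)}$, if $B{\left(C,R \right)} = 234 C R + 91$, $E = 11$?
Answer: $-656461$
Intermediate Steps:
$B{\left(C,R \right)} = 91 + 234 C R$ ($B{\left(C,R \right)} = 234 C R + 91 = 91 + 234 C R$)
$- B{\left(E,255 \right)} = - (91 + 234 \cdot 11 \cdot 255) = - (91 + 656370) = \left(-1\right) 656461 = -656461$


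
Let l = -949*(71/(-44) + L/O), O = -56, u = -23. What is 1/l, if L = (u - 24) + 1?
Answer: 77/57889 ≈ 0.0013301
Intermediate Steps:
L = -46 (L = (-23 - 24) + 1 = -47 + 1 = -46)
l = 57889/77 (l = -949*(71/(-44) - 46/(-56)) = -949*(71*(-1/44) - 46*(-1/56)) = -949*(-71/44 + 23/28) = -949*(-61/77) = 57889/77 ≈ 751.80)
1/l = 1/(57889/77) = 77/57889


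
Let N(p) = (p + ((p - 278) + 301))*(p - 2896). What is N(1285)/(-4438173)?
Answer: 1392441/1479391 ≈ 0.94123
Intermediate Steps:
N(p) = (-2896 + p)*(23 + 2*p) (N(p) = (p + ((-278 + p) + 301))*(-2896 + p) = (p + (23 + p))*(-2896 + p) = (23 + 2*p)*(-2896 + p) = (-2896 + p)*(23 + 2*p))
N(1285)/(-4438173) = (-66608 - 5769*1285 + 2*1285**2)/(-4438173) = (-66608 - 7413165 + 2*1651225)*(-1/4438173) = (-66608 - 7413165 + 3302450)*(-1/4438173) = -4177323*(-1/4438173) = 1392441/1479391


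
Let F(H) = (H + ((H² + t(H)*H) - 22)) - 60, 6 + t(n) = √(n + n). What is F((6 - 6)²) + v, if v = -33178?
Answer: -33260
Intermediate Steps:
t(n) = -6 + √2*√n (t(n) = -6 + √(n + n) = -6 + √(2*n) = -6 + √2*√n)
F(H) = -82 + H + H² + H*(-6 + √2*√H) (F(H) = (H + ((H² + (-6 + √2*√H)*H) - 22)) - 60 = (H + ((H² + H*(-6 + √2*√H)) - 22)) - 60 = (H + (-22 + H² + H*(-6 + √2*√H))) - 60 = (-22 + H + H² + H*(-6 + √2*√H)) - 60 = -82 + H + H² + H*(-6 + √2*√H))
F((6 - 6)²) + v = (-82 + ((6 - 6)²)² - 5*(6 - 6)² + √2*((6 - 6)²)^(3/2)) - 33178 = (-82 + (0²)² - 5*0² + √2*(0²)^(3/2)) - 33178 = (-82 + 0² - 5*0 + √2*0^(3/2)) - 33178 = (-82 + 0 + 0 + √2*0) - 33178 = (-82 + 0 + 0 + 0) - 33178 = -82 - 33178 = -33260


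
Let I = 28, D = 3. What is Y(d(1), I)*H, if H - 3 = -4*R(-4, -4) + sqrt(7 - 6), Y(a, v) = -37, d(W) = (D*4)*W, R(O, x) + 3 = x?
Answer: -1184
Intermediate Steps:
R(O, x) = -3 + x
d(W) = 12*W (d(W) = (3*4)*W = 12*W)
H = 32 (H = 3 + (-4*(-3 - 4) + sqrt(7 - 6)) = 3 + (-4*(-7) + sqrt(1)) = 3 + (28 + 1) = 3 + 29 = 32)
Y(d(1), I)*H = -37*32 = -1184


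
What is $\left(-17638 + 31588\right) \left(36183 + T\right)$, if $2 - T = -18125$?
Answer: $757624500$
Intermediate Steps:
$T = 18127$ ($T = 2 - -18125 = 2 + 18125 = 18127$)
$\left(-17638 + 31588\right) \left(36183 + T\right) = \left(-17638 + 31588\right) \left(36183 + 18127\right) = 13950 \cdot 54310 = 757624500$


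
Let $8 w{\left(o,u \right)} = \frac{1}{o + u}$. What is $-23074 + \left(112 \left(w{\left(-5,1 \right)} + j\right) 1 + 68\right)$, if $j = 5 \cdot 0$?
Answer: $- \frac{46019}{2} \approx -23010.0$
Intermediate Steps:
$j = 0$
$w{\left(o,u \right)} = \frac{1}{8 \left(o + u\right)}$
$-23074 + \left(112 \left(w{\left(-5,1 \right)} + j\right) 1 + 68\right) = -23074 + \left(112 \left(\frac{1}{8 \left(-5 + 1\right)} + 0\right) 1 + 68\right) = -23074 + \left(112 \left(\frac{1}{8 \left(-4\right)} + 0\right) 1 + 68\right) = -23074 + \left(112 \left(\frac{1}{8} \left(- \frac{1}{4}\right) + 0\right) 1 + 68\right) = -23074 + \left(112 \left(- \frac{1}{32} + 0\right) 1 + 68\right) = -23074 + \left(112 \left(\left(- \frac{1}{32}\right) 1\right) + 68\right) = -23074 + \left(112 \left(- \frac{1}{32}\right) + 68\right) = -23074 + \left(- \frac{7}{2} + 68\right) = -23074 + \frac{129}{2} = - \frac{46019}{2}$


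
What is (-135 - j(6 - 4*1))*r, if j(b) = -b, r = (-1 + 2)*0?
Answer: 0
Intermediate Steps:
r = 0 (r = 1*0 = 0)
(-135 - j(6 - 4*1))*r = (-135 - (-1)*(6 - 4*1))*0 = (-135 - (-1)*(6 - 4))*0 = (-135 - (-1)*2)*0 = (-135 - 1*(-2))*0 = (-135 + 2)*0 = -133*0 = 0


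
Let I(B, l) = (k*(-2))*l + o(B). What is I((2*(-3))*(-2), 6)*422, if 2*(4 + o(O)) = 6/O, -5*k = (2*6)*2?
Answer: 227247/10 ≈ 22725.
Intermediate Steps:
k = -24/5 (k = -2*6*2/5 = -12*2/5 = -1/5*24 = -24/5 ≈ -4.8000)
o(O) = -4 + 3/O (o(O) = -4 + (6/O)/2 = -4 + 3/O)
I(B, l) = -4 + 3/B + 48*l/5 (I(B, l) = (-24/5*(-2))*l + (-4 + 3/B) = 48*l/5 + (-4 + 3/B) = -4 + 3/B + 48*l/5)
I((2*(-3))*(-2), 6)*422 = (-4 + 3/(((2*(-3))*(-2))) + (48/5)*6)*422 = (-4 + 3/((-6*(-2))) + 288/5)*422 = (-4 + 3/12 + 288/5)*422 = (-4 + 3*(1/12) + 288/5)*422 = (-4 + 1/4 + 288/5)*422 = (1077/20)*422 = 227247/10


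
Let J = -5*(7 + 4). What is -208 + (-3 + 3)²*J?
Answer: -208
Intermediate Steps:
J = -55 (J = -5*11 = -55)
-208 + (-3 + 3)²*J = -208 + (-3 + 3)²*(-55) = -208 + 0²*(-55) = -208 + 0*(-55) = -208 + 0 = -208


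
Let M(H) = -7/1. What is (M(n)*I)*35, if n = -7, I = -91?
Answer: 22295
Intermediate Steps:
M(H) = -7 (M(H) = -7*1 = -7)
(M(n)*I)*35 = -7*(-91)*35 = 637*35 = 22295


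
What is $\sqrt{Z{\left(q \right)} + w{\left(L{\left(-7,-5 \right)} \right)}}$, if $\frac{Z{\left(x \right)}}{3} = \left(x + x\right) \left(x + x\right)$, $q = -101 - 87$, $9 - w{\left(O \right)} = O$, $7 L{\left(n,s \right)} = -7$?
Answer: $\sqrt{424138} \approx 651.26$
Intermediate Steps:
$L{\left(n,s \right)} = -1$ ($L{\left(n,s \right)} = \frac{1}{7} \left(-7\right) = -1$)
$w{\left(O \right)} = 9 - O$
$q = -188$ ($q = -101 - 87 = -188$)
$Z{\left(x \right)} = 12 x^{2}$ ($Z{\left(x \right)} = 3 \left(x + x\right) \left(x + x\right) = 3 \cdot 2 x 2 x = 3 \cdot 4 x^{2} = 12 x^{2}$)
$\sqrt{Z{\left(q \right)} + w{\left(L{\left(-7,-5 \right)} \right)}} = \sqrt{12 \left(-188\right)^{2} + \left(9 - -1\right)} = \sqrt{12 \cdot 35344 + \left(9 + 1\right)} = \sqrt{424128 + 10} = \sqrt{424138}$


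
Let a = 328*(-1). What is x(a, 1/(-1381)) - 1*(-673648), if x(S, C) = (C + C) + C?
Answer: 930307885/1381 ≈ 6.7365e+5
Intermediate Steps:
a = -328
x(S, C) = 3*C (x(S, C) = 2*C + C = 3*C)
x(a, 1/(-1381)) - 1*(-673648) = 3/(-1381) - 1*(-673648) = 3*(-1/1381) + 673648 = -3/1381 + 673648 = 930307885/1381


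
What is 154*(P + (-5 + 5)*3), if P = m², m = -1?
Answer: 154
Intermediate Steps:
P = 1 (P = (-1)² = 1)
154*(P + (-5 + 5)*3) = 154*(1 + (-5 + 5)*3) = 154*(1 + 0*3) = 154*(1 + 0) = 154*1 = 154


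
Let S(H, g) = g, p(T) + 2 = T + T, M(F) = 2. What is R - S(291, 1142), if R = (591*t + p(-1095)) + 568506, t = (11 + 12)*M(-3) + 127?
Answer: 667415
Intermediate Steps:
p(T) = -2 + 2*T (p(T) = -2 + (T + T) = -2 + 2*T)
t = 173 (t = (11 + 12)*2 + 127 = 23*2 + 127 = 46 + 127 = 173)
R = 668557 (R = (591*173 + (-2 + 2*(-1095))) + 568506 = (102243 + (-2 - 2190)) + 568506 = (102243 - 2192) + 568506 = 100051 + 568506 = 668557)
R - S(291, 1142) = 668557 - 1*1142 = 668557 - 1142 = 667415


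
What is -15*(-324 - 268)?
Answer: 8880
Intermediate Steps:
-15*(-324 - 268) = -15*(-592) = 8880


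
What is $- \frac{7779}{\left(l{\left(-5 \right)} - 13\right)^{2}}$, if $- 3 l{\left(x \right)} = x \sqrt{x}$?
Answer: $- \frac{70011}{\left(39 - 5 i \sqrt{5}\right)^{2}} \approx -36.074 - 22.535 i$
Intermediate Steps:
$l{\left(x \right)} = - \frac{x^{\frac{3}{2}}}{3}$ ($l{\left(x \right)} = - \frac{x \sqrt{x}}{3} = - \frac{x^{\frac{3}{2}}}{3}$)
$- \frac{7779}{\left(l{\left(-5 \right)} - 13\right)^{2}} = - \frac{7779}{\left(- \frac{\left(-5\right)^{\frac{3}{2}}}{3} - 13\right)^{2}} = - \frac{7779}{\left(- \frac{\left(-5\right) i \sqrt{5}}{3} - 13\right)^{2}} = - \frac{7779}{\left(\frac{5 i \sqrt{5}}{3} - 13\right)^{2}} = - \frac{7779}{\left(-13 + \frac{5 i \sqrt{5}}{3}\right)^{2}}$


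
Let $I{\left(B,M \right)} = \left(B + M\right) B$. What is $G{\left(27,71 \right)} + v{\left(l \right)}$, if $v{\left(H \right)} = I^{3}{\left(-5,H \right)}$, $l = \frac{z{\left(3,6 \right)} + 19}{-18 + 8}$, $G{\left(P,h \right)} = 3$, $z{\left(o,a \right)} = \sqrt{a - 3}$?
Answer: $\frac{164577}{4} + \frac{7143 \sqrt{3}}{4} \approx 44237.0$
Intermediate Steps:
$z{\left(o,a \right)} = \sqrt{-3 + a}$
$I{\left(B,M \right)} = B \left(B + M\right)$
$l = - \frac{19}{10} - \frac{\sqrt{3}}{10}$ ($l = \frac{\sqrt{-3 + 6} + 19}{-18 + 8} = \frac{\sqrt{3} + 19}{-10} = \left(19 + \sqrt{3}\right) \left(- \frac{1}{10}\right) = - \frac{19}{10} - \frac{\sqrt{3}}{10} \approx -2.0732$)
$v{\left(H \right)} = \left(25 - 5 H\right)^{3}$ ($v{\left(H \right)} = \left(- 5 \left(-5 + H\right)\right)^{3} = \left(25 - 5 H\right)^{3}$)
$G{\left(27,71 \right)} + v{\left(l \right)} = 3 + 125 \left(5 - \left(- \frac{19}{10} - \frac{\sqrt{3}}{10}\right)\right)^{3} = 3 + 125 \left(5 + \left(\frac{19}{10} + \frac{\sqrt{3}}{10}\right)\right)^{3} = 3 + 125 \left(\frac{69}{10} + \frac{\sqrt{3}}{10}\right)^{3}$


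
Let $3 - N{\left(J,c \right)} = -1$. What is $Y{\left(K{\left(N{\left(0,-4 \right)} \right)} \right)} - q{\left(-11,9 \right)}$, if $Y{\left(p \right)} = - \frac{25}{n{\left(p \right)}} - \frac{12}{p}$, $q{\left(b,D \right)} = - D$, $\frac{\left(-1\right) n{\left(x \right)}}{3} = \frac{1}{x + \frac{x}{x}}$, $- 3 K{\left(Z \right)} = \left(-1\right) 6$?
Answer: $28$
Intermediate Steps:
$N{\left(J,c \right)} = 4$ ($N{\left(J,c \right)} = 3 - -1 = 3 + 1 = 4$)
$K{\left(Z \right)} = 2$ ($K{\left(Z \right)} = - \frac{\left(-1\right) 6}{3} = \left(- \frac{1}{3}\right) \left(-6\right) = 2$)
$n{\left(x \right)} = - \frac{3}{1 + x}$ ($n{\left(x \right)} = - \frac{3}{x + \frac{x}{x}} = - \frac{3}{x + 1} = - \frac{3}{1 + x}$)
$Y{\left(p \right)} = \frac{25}{3} - \frac{12}{p} + \frac{25 p}{3}$ ($Y{\left(p \right)} = - \frac{25}{\left(-3\right) \frac{1}{1 + p}} - \frac{12}{p} = - 25 \left(- \frac{1}{3} - \frac{p}{3}\right) - \frac{12}{p} = \left(\frac{25}{3} + \frac{25 p}{3}\right) - \frac{12}{p} = \frac{25}{3} - \frac{12}{p} + \frac{25 p}{3}$)
$Y{\left(K{\left(N{\left(0,-4 \right)} \right)} \right)} - q{\left(-11,9 \right)} = \frac{-36 + 25 \cdot 2 \left(1 + 2\right)}{3 \cdot 2} - \left(-1\right) 9 = \frac{1}{3} \cdot \frac{1}{2} \left(-36 + 25 \cdot 2 \cdot 3\right) - -9 = \frac{1}{3} \cdot \frac{1}{2} \left(-36 + 150\right) + 9 = \frac{1}{3} \cdot \frac{1}{2} \cdot 114 + 9 = 19 + 9 = 28$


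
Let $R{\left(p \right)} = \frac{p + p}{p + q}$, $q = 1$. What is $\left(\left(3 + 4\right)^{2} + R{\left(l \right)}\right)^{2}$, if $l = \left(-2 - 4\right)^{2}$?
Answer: $\frac{3553225}{1369} \approx 2595.5$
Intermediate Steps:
$l = 36$ ($l = \left(-6\right)^{2} = 36$)
$R{\left(p \right)} = \frac{2 p}{1 + p}$ ($R{\left(p \right)} = \frac{p + p}{p + 1} = \frac{2 p}{1 + p}$)
$\left(\left(3 + 4\right)^{2} + R{\left(l \right)}\right)^{2} = \left(\left(3 + 4\right)^{2} + 2 \cdot 36 \frac{1}{1 + 36}\right)^{2} = \left(7^{2} + 2 \cdot 36 \cdot \frac{1}{37}\right)^{2} = \left(49 + 2 \cdot 36 \cdot \frac{1}{37}\right)^{2} = \left(49 + \frac{72}{37}\right)^{2} = \left(\frac{1885}{37}\right)^{2} = \frac{3553225}{1369}$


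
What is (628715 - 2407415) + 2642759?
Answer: 864059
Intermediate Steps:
(628715 - 2407415) + 2642759 = -1778700 + 2642759 = 864059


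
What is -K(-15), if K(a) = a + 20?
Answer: -5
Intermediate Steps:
K(a) = 20 + a
-K(-15) = -(20 - 15) = -1*5 = -5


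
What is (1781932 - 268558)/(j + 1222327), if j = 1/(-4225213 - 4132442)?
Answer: 6324128888985/5107893681592 ≈ 1.2381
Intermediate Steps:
j = -1/8357655 (j = 1/(-8357655) = -1/8357655 ≈ -1.1965e-7)
(1781932 - 268558)/(j + 1222327) = (1781932 - 268558)/(-1/8357655 + 1222327) = 1513374/(10215787363184/8357655) = 1513374*(8357655/10215787363184) = 6324128888985/5107893681592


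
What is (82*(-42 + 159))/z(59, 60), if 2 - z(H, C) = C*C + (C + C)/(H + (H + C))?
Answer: -426933/160141 ≈ -2.6660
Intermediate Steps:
z(H, C) = 2 - C² - 2*C/(C + 2*H) (z(H, C) = 2 - (C*C + (C + C)/(H + (H + C))) = 2 - (C² + (2*C)/(H + (C + H))) = 2 - (C² + (2*C)/(C + 2*H)) = 2 - (C² + 2*C/(C + 2*H)) = 2 + (-C² - 2*C/(C + 2*H)) = 2 - C² - 2*C/(C + 2*H))
(82*(-42 + 159))/z(59, 60) = (82*(-42 + 159))/(((-1*60³ + 4*59 - 2*59*60²)/(60 + 2*59))) = (82*117)/(((-1*216000 + 236 - 2*59*3600)/(60 + 118))) = 9594/(((-216000 + 236 - 424800)/178)) = 9594/(((1/178)*(-640564))) = 9594/(-320282/89) = 9594*(-89/320282) = -426933/160141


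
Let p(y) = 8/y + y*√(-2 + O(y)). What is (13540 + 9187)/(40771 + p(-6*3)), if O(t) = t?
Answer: 15010797141/26928363821 + 66271932*I*√5/134641819105 ≈ 0.55743 + 0.0011006*I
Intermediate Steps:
p(y) = 8/y + y*√(-2 + y)
(13540 + 9187)/(40771 + p(-6*3)) = (13540 + 9187)/(40771 + (8/((-6*3)) + (-6*3)*√(-2 - 6*3))) = 22727/(40771 + (8/(-18) - 18*√(-2 - 18))) = 22727/(40771 + (8*(-1/18) - 36*I*√5)) = 22727/(40771 + (-4/9 - 36*I*√5)) = 22727/(366935/9 - 36*I*√5)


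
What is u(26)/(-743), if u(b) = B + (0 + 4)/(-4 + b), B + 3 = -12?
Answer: 163/8173 ≈ 0.019944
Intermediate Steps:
B = -15 (B = -3 - 12 = -15)
u(b) = -15 + 4/(-4 + b) (u(b) = -15 + (0 + 4)/(-4 + b) = -15 + 4/(-4 + b))
u(26)/(-743) = ((64 - 15*26)/(-4 + 26))/(-743) = ((64 - 390)/22)*(-1/743) = ((1/22)*(-326))*(-1/743) = -163/11*(-1/743) = 163/8173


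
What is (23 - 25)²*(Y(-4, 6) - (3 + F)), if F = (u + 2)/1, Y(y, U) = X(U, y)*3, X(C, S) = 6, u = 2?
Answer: 44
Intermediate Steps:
Y(y, U) = 18 (Y(y, U) = 6*3 = 18)
F = 4 (F = (2 + 2)/1 = 4*1 = 4)
(23 - 25)²*(Y(-4, 6) - (3 + F)) = (23 - 25)²*(18 - (3 + 4)) = (-2)²*(18 - 1*7) = 4*(18 - 7) = 4*11 = 44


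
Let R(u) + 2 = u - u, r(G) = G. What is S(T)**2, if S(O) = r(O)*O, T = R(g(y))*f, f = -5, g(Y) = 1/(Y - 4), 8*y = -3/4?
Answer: 10000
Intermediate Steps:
y = -3/32 (y = (-3/4)/8 = (-3*1/4)/8 = (1/8)*(-3/4) = -3/32 ≈ -0.093750)
g(Y) = 1/(-4 + Y)
R(u) = -2 (R(u) = -2 + (u - u) = -2 + 0 = -2)
T = 10 (T = -2*(-5) = 10)
S(O) = O**2 (S(O) = O*O = O**2)
S(T)**2 = (10**2)**2 = 100**2 = 10000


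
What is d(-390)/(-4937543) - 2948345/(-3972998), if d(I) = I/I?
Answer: 14557576243337/19616848463914 ≈ 0.74210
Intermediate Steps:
d(I) = 1
d(-390)/(-4937543) - 2948345/(-3972998) = 1/(-4937543) - 2948345/(-3972998) = 1*(-1/4937543) - 2948345*(-1/3972998) = -1/4937543 + 2948345/3972998 = 14557576243337/19616848463914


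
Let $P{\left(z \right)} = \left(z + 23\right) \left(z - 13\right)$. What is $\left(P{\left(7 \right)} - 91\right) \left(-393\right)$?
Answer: $106503$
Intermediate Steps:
$P{\left(z \right)} = \left(-13 + z\right) \left(23 + z\right)$ ($P{\left(z \right)} = \left(23 + z\right) \left(-13 + z\right) = \left(-13 + z\right) \left(23 + z\right)$)
$\left(P{\left(7 \right)} - 91\right) \left(-393\right) = \left(\left(-299 + 7^{2} + 10 \cdot 7\right) - 91\right) \left(-393\right) = \left(\left(-299 + 49 + 70\right) - 91\right) \left(-393\right) = \left(-180 - 91\right) \left(-393\right) = \left(-271\right) \left(-393\right) = 106503$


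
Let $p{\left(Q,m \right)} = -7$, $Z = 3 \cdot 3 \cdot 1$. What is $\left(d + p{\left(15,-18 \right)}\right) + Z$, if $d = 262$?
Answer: $264$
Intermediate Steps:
$Z = 9$ ($Z = 9 \cdot 1 = 9$)
$\left(d + p{\left(15,-18 \right)}\right) + Z = \left(262 - 7\right) + 9 = 255 + 9 = 264$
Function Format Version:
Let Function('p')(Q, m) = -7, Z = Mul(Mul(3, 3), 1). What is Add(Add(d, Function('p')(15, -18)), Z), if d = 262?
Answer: 264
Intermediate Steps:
Z = 9 (Z = Mul(9, 1) = 9)
Add(Add(d, Function('p')(15, -18)), Z) = Add(Add(262, -7), 9) = Add(255, 9) = 264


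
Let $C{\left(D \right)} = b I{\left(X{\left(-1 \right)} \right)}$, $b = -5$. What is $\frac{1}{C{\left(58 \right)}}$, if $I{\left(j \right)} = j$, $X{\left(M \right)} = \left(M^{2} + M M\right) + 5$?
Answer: $- \frac{1}{35} \approx -0.028571$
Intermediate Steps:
$X{\left(M \right)} = 5 + 2 M^{2}$ ($X{\left(M \right)} = \left(M^{2} + M^{2}\right) + 5 = 2 M^{2} + 5 = 5 + 2 M^{2}$)
$C{\left(D \right)} = -35$ ($C{\left(D \right)} = - 5 \left(5 + 2 \left(-1\right)^{2}\right) = - 5 \left(5 + 2 \cdot 1\right) = - 5 \left(5 + 2\right) = \left(-5\right) 7 = -35$)
$\frac{1}{C{\left(58 \right)}} = \frac{1}{-35} = - \frac{1}{35}$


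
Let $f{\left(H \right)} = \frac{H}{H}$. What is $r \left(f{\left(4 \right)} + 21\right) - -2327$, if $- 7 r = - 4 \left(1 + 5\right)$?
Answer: $\frac{16817}{7} \approx 2402.4$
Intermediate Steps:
$r = \frac{24}{7}$ ($r = - \frac{\left(-4\right) \left(1 + 5\right)}{7} = - \frac{\left(-4\right) 6}{7} = \left(- \frac{1}{7}\right) \left(-24\right) = \frac{24}{7} \approx 3.4286$)
$f{\left(H \right)} = 1$
$r \left(f{\left(4 \right)} + 21\right) - -2327 = \frac{24 \left(1 + 21\right)}{7} - -2327 = \frac{24}{7} \cdot 22 + 2327 = \frac{528}{7} + 2327 = \frac{16817}{7}$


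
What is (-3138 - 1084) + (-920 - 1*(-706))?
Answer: -4436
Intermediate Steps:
(-3138 - 1084) + (-920 - 1*(-706)) = -4222 + (-920 + 706) = -4222 - 214 = -4436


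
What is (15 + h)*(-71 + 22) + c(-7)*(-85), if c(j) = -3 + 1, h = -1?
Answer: -516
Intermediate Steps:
c(j) = -2
(15 + h)*(-71 + 22) + c(-7)*(-85) = (15 - 1)*(-71 + 22) - 2*(-85) = 14*(-49) + 170 = -686 + 170 = -516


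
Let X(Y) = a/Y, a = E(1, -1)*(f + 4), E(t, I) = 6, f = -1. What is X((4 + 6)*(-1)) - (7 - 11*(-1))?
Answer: -99/5 ≈ -19.800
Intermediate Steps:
a = 18 (a = 6*(-1 + 4) = 6*3 = 18)
X(Y) = 18/Y
X((4 + 6)*(-1)) - (7 - 11*(-1)) = 18/(((4 + 6)*(-1))) - (7 - 11*(-1)) = 18/((10*(-1))) - (7 + 11) = 18/(-10) - 1*18 = 18*(-⅒) - 18 = -9/5 - 18 = -99/5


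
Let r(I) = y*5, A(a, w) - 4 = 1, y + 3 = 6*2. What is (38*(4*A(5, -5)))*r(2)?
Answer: 34200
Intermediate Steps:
y = 9 (y = -3 + 6*2 = -3 + 12 = 9)
A(a, w) = 5 (A(a, w) = 4 + 1 = 5)
r(I) = 45 (r(I) = 9*5 = 45)
(38*(4*A(5, -5)))*r(2) = (38*(4*5))*45 = (38*20)*45 = 760*45 = 34200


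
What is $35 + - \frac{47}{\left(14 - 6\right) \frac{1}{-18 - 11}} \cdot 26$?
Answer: $\frac{17859}{4} \approx 4464.8$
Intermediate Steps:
$35 + - \frac{47}{\left(14 - 6\right) \frac{1}{-18 - 11}} \cdot 26 = 35 + - \frac{47}{8 \frac{1}{-29}} \cdot 26 = 35 + - \frac{47}{8 \left(- \frac{1}{29}\right)} 26 = 35 + - \frac{47}{- \frac{8}{29}} \cdot 26 = 35 + \left(-47\right) \left(- \frac{29}{8}\right) 26 = 35 + \frac{1363}{8} \cdot 26 = 35 + \frac{17719}{4} = \frac{17859}{4}$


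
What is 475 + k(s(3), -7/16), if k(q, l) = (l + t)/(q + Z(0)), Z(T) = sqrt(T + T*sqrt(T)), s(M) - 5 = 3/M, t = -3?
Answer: 45545/96 ≈ 474.43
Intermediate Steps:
s(M) = 5 + 3/M
Z(T) = sqrt(T + T**(3/2))
k(q, l) = (-3 + l)/q (k(q, l) = (l - 3)/(q + sqrt(0 + 0**(3/2))) = (-3 + l)/(q + sqrt(0 + 0)) = (-3 + l)/(q + sqrt(0)) = (-3 + l)/(q + 0) = (-3 + l)/q)
475 + k(s(3), -7/16) = 475 + (-3 - 7/16)/(5 + 3/3) = 475 + (-3 - 7*1/16)/(5 + 3*(1/3)) = 475 + (-3 - 7/16)/(5 + 1) = 475 - 55/16/6 = 475 + (1/6)*(-55/16) = 475 - 55/96 = 45545/96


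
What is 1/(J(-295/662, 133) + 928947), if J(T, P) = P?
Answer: 1/929080 ≈ 1.0763e-6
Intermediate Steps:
1/(J(-295/662, 133) + 928947) = 1/(133 + 928947) = 1/929080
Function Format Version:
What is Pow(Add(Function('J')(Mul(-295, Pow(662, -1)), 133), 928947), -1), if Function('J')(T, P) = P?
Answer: Rational(1, 929080) ≈ 1.0763e-6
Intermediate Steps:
Pow(Add(Function('J')(Mul(-295, Pow(662, -1)), 133), 928947), -1) = Pow(Add(133, 928947), -1) = Pow(929080, -1) = Rational(1, 929080)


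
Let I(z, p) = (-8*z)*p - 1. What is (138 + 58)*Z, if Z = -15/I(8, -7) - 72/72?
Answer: -30184/149 ≈ -202.58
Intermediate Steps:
I(z, p) = -1 - 8*p*z (I(z, p) = -8*p*z - 1 = -1 - 8*p*z)
Z = -154/149 (Z = -15/(-1 - 8*(-7)*8) - 72/72 = -15/(-1 + 448) - 72*1/72 = -15/447 - 1 = -15*1/447 - 1 = -5/149 - 1 = -154/149 ≈ -1.0336)
(138 + 58)*Z = (138 + 58)*(-154/149) = 196*(-154/149) = -30184/149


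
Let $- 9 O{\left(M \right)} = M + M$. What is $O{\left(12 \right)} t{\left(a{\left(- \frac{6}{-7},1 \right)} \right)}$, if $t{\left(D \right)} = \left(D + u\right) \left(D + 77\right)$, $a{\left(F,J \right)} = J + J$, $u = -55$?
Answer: $\frac{33496}{3} \approx 11165.0$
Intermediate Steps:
$O{\left(M \right)} = - \frac{2 M}{9}$ ($O{\left(M \right)} = - \frac{M + M}{9} = - \frac{2 M}{9}$)
$a{\left(F,J \right)} = 2 J$
$t{\left(D \right)} = \left(-55 + D\right) \left(77 + D\right)$ ($t{\left(D \right)} = \left(D - 55\right) \left(D + 77\right) = \left(-55 + D\right) \left(77 + D\right)$)
$O{\left(12 \right)} t{\left(a{\left(- \frac{6}{-7},1 \right)} \right)} = \left(- \frac{2}{9}\right) 12 \left(-4235 + \left(2 \cdot 1\right)^{2} + 22 \cdot 2 \cdot 1\right) = - \frac{8 \left(-4235 + 2^{2} + 22 \cdot 2\right)}{3} = - \frac{8 \left(-4235 + 4 + 44\right)}{3} = \left(- \frac{8}{3}\right) \left(-4187\right) = \frac{33496}{3}$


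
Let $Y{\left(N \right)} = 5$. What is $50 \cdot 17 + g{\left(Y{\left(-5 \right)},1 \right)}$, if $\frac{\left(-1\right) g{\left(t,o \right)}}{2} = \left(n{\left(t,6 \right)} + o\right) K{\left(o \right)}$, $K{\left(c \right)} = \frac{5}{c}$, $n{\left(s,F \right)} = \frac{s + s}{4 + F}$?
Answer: $830$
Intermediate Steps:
$n{\left(s,F \right)} = \frac{2 s}{4 + F}$
$g{\left(t,o \right)} = - \frac{10 \left(o + \frac{t}{5}\right)}{o}$ ($g{\left(t,o \right)} = - 2 \left(\frac{2 t}{4 + 6} + o\right) \frac{5}{o} = - 2 \left(\frac{2 t}{10} + o\right) \frac{5}{o} = - 2 \left(2 t \frac{1}{10} + o\right) \frac{5}{o} = - 2 \left(\frac{t}{5} + o\right) \frac{5}{o} = - 2 \left(o + \frac{t}{5}\right) \frac{5}{o} = - 2 \frac{5 \left(o + \frac{t}{5}\right)}{o} = - \frac{10 \left(o + \frac{t}{5}\right)}{o}$)
$50 \cdot 17 + g{\left(Y{\left(-5 \right)},1 \right)} = 50 \cdot 17 - \left(10 + \frac{10}{1}\right) = 850 - \left(10 + 10 \cdot 1\right) = 850 - 20 = 830$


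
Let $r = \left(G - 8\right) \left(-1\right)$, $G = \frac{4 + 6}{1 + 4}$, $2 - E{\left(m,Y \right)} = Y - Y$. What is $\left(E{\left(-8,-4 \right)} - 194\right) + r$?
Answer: $-186$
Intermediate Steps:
$E{\left(m,Y \right)} = 2$ ($E{\left(m,Y \right)} = 2 - \left(Y - Y\right) = 2 - 0 = 2 + 0 = 2$)
$G = 2$ ($G = \frac{10}{5} = 10 \cdot \frac{1}{5} = 2$)
$r = 6$ ($r = \left(2 - 8\right) \left(-1\right) = \left(-6\right) \left(-1\right) = 6$)
$\left(E{\left(-8,-4 \right)} - 194\right) + r = \left(2 - 194\right) + 6 = -192 + 6 = -186$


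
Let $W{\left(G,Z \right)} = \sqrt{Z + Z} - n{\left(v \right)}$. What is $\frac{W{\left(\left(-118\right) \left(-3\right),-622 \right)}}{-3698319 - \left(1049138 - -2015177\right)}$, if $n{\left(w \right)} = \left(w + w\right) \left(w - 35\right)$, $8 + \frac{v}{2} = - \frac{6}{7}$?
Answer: $\frac{45756}{165684533} - \frac{i \sqrt{311}}{3381317} \approx 0.00027616 - 5.2155 \cdot 10^{-6} i$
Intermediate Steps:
$v = - \frac{124}{7}$ ($v = -16 + 2 \left(- \frac{6}{7}\right) = -16 - \frac{12}{7} = - \frac{124}{7} \approx -17.714$)
$n{\left(w \right)} = 2 w \left(-35 + w\right)$
$W{\left(G,Z \right)} = - \frac{91512}{49} + \sqrt{2} \sqrt{Z}$ ($W{\left(G,Z \right)} = \sqrt{Z + Z} - 2 \left(- \frac{124}{7}\right) \left(-35 - \frac{124}{7}\right) = \sqrt{2 Z} - 2 \left(- \frac{124}{7}\right) \left(- \frac{369}{7}\right) = \sqrt{2} \sqrt{Z} - \frac{91512}{49} = - \frac{91512}{49} + \sqrt{2} \sqrt{Z}$)
$\frac{W{\left(\left(-118\right) \left(-3\right),-622 \right)}}{-3698319 - \left(1049138 - -2015177\right)} = \frac{- \frac{91512}{49} + \sqrt{2} \sqrt{-622}}{-3698319 - \left(1049138 - -2015177\right)} = \frac{- \frac{91512}{49} + \sqrt{2} i \sqrt{622}}{-3698319 - \left(1049138 + 2015177\right)} = \frac{- \frac{91512}{49} + 2 i \sqrt{311}}{-3698319 - 3064315} = \frac{- \frac{91512}{49} + 2 i \sqrt{311}}{-6762634} = \left(- \frac{91512}{49} + 2 i \sqrt{311}\right) \left(- \frac{1}{6762634}\right) = \frac{45756}{165684533} - \frac{i \sqrt{311}}{3381317}$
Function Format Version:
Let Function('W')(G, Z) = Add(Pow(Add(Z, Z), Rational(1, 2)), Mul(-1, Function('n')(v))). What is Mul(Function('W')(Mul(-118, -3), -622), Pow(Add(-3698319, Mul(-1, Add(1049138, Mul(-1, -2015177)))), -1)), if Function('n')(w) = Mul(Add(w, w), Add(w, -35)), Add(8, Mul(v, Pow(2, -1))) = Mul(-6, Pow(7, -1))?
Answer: Add(Rational(45756, 165684533), Mul(Rational(-1, 3381317), I, Pow(311, Rational(1, 2)))) ≈ Add(0.00027616, Mul(-5.2155e-6, I))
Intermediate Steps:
v = Rational(-124, 7) (v = Add(-16, Mul(2, Mul(-6, Pow(7, -1)))) = Add(-16, Mul(2, Mul(-6, Rational(1, 7)))) = Add(-16, Mul(2, Rational(-6, 7))) = Add(-16, Rational(-12, 7)) = Rational(-124, 7) ≈ -17.714)
Function('n')(w) = Mul(2, w, Add(-35, w)) (Function('n')(w) = Mul(Mul(2, w), Add(-35, w)) = Mul(2, w, Add(-35, w)))
Function('W')(G, Z) = Add(Rational(-91512, 49), Mul(Pow(2, Rational(1, 2)), Pow(Z, Rational(1, 2)))) (Function('W')(G, Z) = Add(Pow(Add(Z, Z), Rational(1, 2)), Mul(-1, Mul(2, Rational(-124, 7), Add(-35, Rational(-124, 7))))) = Add(Pow(Mul(2, Z), Rational(1, 2)), Mul(-1, Mul(2, Rational(-124, 7), Rational(-369, 7)))) = Add(Mul(Pow(2, Rational(1, 2)), Pow(Z, Rational(1, 2))), Mul(-1, Rational(91512, 49))) = Add(Mul(Pow(2, Rational(1, 2)), Pow(Z, Rational(1, 2))), Rational(-91512, 49)) = Add(Rational(-91512, 49), Mul(Pow(2, Rational(1, 2)), Pow(Z, Rational(1, 2)))))
Mul(Function('W')(Mul(-118, -3), -622), Pow(Add(-3698319, Mul(-1, Add(1049138, Mul(-1, -2015177)))), -1)) = Mul(Add(Rational(-91512, 49), Mul(Pow(2, Rational(1, 2)), Pow(-622, Rational(1, 2)))), Pow(Add(-3698319, Mul(-1, Add(1049138, Mul(-1, -2015177)))), -1)) = Mul(Add(Rational(-91512, 49), Mul(Pow(2, Rational(1, 2)), Mul(I, Pow(622, Rational(1, 2))))), Pow(Add(-3698319, Mul(-1, Add(1049138, 2015177))), -1)) = Mul(Add(Rational(-91512, 49), Mul(2, I, Pow(311, Rational(1, 2)))), Pow(Add(-3698319, Mul(-1, 3064315)), -1)) = Mul(Add(Rational(-91512, 49), Mul(2, I, Pow(311, Rational(1, 2)))), Pow(Add(-3698319, -3064315), -1)) = Mul(Add(Rational(-91512, 49), Mul(2, I, Pow(311, Rational(1, 2)))), Pow(-6762634, -1)) = Mul(Add(Rational(-91512, 49), Mul(2, I, Pow(311, Rational(1, 2)))), Rational(-1, 6762634)) = Add(Rational(45756, 165684533), Mul(Rational(-1, 3381317), I, Pow(311, Rational(1, 2))))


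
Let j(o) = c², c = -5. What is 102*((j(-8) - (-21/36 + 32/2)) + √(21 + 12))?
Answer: 1955/2 + 102*√33 ≈ 1563.4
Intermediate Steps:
j(o) = 25 (j(o) = (-5)² = 25)
102*((j(-8) - (-21/36 + 32/2)) + √(21 + 12)) = 102*((25 - (-21/36 + 32/2)) + √(21 + 12)) = 102*((25 - (-21*1/36 + 32*(½))) + √33) = 102*((25 - (-7/12 + 16)) + √33) = 102*((25 - 1*185/12) + √33) = 102*((25 - 185/12) + √33) = 102*(115/12 + √33) = 1955/2 + 102*√33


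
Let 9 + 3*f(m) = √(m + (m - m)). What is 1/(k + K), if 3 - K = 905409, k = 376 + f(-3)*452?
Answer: -1359579/1232303473646 - 113*I*√3/616151736823 ≈ -1.1033e-6 - 3.1765e-10*I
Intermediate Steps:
f(m) = -3 + √m/3 (f(m) = -3 + √(m + (m - m))/3 = -3 + √(m + 0)/3 = -3 + √m/3)
k = -980 + 452*I*√3/3 (k = 376 + (-3 + √(-3)/3)*452 = 376 + (-3 + (I*√3)/3)*452 = 376 + (-3 + I*√3/3)*452 = 376 + (-1356 + 452*I*√3/3) = -980 + 452*I*√3/3 ≈ -980.0 + 260.96*I)
K = -905406 (K = 3 - 1*905409 = 3 - 905409 = -905406)
1/(k + K) = 1/((-980 + 452*I*√3/3) - 905406) = 1/(-906386 + 452*I*√3/3)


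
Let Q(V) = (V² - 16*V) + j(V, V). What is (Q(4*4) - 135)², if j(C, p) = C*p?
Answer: 14641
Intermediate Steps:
Q(V) = -16*V + 2*V² (Q(V) = (V² - 16*V) + V*V = (V² - 16*V) + V² = -16*V + 2*V²)
(Q(4*4) - 135)² = (2*(4*4)*(-8 + 4*4) - 135)² = (2*16*(-8 + 16) - 135)² = (2*16*8 - 135)² = (256 - 135)² = 121² = 14641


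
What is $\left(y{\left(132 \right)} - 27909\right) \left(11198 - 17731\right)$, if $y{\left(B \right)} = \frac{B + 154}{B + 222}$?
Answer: $\frac{32271386750}{177} \approx 1.8232 \cdot 10^{8}$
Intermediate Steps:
$y{\left(B \right)} = \frac{154 + B}{222 + B}$
$\left(y{\left(132 \right)} - 27909\right) \left(11198 - 17731\right) = \left(\frac{154 + 132}{222 + 132} - 27909\right) \left(11198 - 17731\right) = \left(\frac{1}{354} \cdot 286 - 27909\right) \left(-6533\right) = \left(\frac{143}{177} - 27909\right) \left(-6533\right) = \left(- \frac{4939750}{177}\right) \left(-6533\right) = \frac{32271386750}{177}$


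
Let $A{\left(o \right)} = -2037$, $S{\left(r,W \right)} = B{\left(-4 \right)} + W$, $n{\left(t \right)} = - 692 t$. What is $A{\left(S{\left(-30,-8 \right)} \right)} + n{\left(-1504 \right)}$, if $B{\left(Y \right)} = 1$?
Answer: $1038731$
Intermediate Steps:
$S{\left(r,W \right)} = 1 + W$
$A{\left(S{\left(-30,-8 \right)} \right)} + n{\left(-1504 \right)} = -2037 - -1040768 = -2037 + 1040768 = 1038731$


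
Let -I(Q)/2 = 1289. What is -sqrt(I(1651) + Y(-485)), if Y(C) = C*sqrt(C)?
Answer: -sqrt(-2578 - 485*I*sqrt(485)) ≈ -64.845 + 82.358*I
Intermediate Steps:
I(Q) = -2578 (I(Q) = -2*1289 = -2578)
Y(C) = C**(3/2)
-sqrt(I(1651) + Y(-485)) = -sqrt(-2578 + (-485)**(3/2)) = -sqrt(-2578 - 485*I*sqrt(485))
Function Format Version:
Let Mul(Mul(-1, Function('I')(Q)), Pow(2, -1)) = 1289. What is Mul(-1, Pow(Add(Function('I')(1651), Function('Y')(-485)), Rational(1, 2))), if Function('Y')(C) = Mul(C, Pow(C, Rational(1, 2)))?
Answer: Mul(-1, Pow(Add(-2578, Mul(-485, I, Pow(485, Rational(1, 2)))), Rational(1, 2))) ≈ Add(-64.845, Mul(82.358, I))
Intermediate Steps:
Function('I')(Q) = -2578 (Function('I')(Q) = Mul(-2, 1289) = -2578)
Function('Y')(C) = Pow(C, Rational(3, 2))
Mul(-1, Pow(Add(Function('I')(1651), Function('Y')(-485)), Rational(1, 2))) = Mul(-1, Pow(Add(-2578, Pow(-485, Rational(3, 2))), Rational(1, 2))) = Mul(-1, Pow(Add(-2578, Mul(-485, I, Pow(485, Rational(1, 2)))), Rational(1, 2)))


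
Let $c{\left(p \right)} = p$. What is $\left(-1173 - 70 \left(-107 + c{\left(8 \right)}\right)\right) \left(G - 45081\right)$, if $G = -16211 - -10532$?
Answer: $-292225320$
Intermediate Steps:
$G = -5679$ ($G = -16211 + 10532 = -5679$)
$\left(-1173 - 70 \left(-107 + c{\left(8 \right)}\right)\right) \left(G - 45081\right) = \left(-1173 - 70 \left(-107 + 8\right)\right) \left(-5679 - 45081\right) = \left(-1173 - -6930\right) \left(-50760\right) = \left(-1173 + 6930\right) \left(-50760\right) = 5757 \left(-50760\right) = -292225320$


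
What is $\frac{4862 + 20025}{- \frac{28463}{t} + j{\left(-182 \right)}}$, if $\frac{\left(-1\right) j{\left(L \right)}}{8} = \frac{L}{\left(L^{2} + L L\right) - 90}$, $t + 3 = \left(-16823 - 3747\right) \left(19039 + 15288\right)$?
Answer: $\frac{581292960199907689}{514986981681} \approx 1.1288 \cdot 10^{6}$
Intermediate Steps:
$t = -706106393$ ($t = -3 + \left(-16823 - 3747\right) \left(19039 + 15288\right) = -3 - 706106390 = -706106393$)
$j{\left(L \right)} = - \frac{8 L}{-90 + 2 L^{2}}$ ($j{\left(L \right)} = - 8 \frac{L}{\left(L^{2} + L L\right) - 90} = - 8 \frac{L}{\left(L^{2} + L^{2}\right) - 90} = - 8 \frac{L}{2 L^{2} - 90} = - 8 \frac{L}{-90 + 2 L^{2}} = - \frac{8 L}{-90 + 2 L^{2}}$)
$\frac{4862 + 20025}{- \frac{28463}{t} + j{\left(-182 \right)}} = \frac{4862 + 20025}{- \frac{28463}{-706106393} - - \frac{728}{-45 + \left(-182\right)^{2}}} = \frac{24887}{\left(-28463\right) \left(- \frac{1}{706106393}\right) - - \frac{728}{-45 + 33124}} = \frac{24887}{\frac{28463}{706106393} - - \frac{728}{33079}} = \frac{24887}{\frac{28463}{706106393} - \left(-728\right) \frac{1}{33079}} = \frac{24887}{\frac{28463}{706106393} + \frac{728}{33079}} = \frac{24887}{\frac{514986981681}{23357293374047}} = 24887 \cdot \frac{23357293374047}{514986981681} = \frac{581292960199907689}{514986981681}$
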